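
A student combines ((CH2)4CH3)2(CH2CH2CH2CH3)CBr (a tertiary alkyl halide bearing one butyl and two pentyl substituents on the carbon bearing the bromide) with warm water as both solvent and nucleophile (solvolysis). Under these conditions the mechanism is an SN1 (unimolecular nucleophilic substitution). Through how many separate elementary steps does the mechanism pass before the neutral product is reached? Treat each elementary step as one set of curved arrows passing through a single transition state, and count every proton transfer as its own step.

3

Step 1: Unassisted departure of Br⁻ (taking the C–Br bonding pair) generates a tertiary carbocation.
(No 1,2-shift: no single shift to an adjacent carbon would give a more stable cation.)
Step 2: A lone pair on the oxygen of H2O attacks the carbocation, forming a new C–O σ-bond and an oxonium ion.
Step 3: A second solvent molecule removes the proton on oxygen, giving the neutral alcohol product.
Total: 3 elementary steps.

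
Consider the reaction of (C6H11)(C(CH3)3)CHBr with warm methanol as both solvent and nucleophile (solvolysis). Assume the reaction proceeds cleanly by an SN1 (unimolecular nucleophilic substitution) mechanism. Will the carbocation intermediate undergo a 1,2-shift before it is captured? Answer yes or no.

yes

The first-formed carbocation is secondary.
The adjacent cyclohexyl carbon already bears 2 other carbon substituents and has a hydrogen to migrate; after a 1,2-hydride shift from that carbon the positive charge sits on a tertiary centre.
Tertiary is more stable than secondary, so the shift occurs.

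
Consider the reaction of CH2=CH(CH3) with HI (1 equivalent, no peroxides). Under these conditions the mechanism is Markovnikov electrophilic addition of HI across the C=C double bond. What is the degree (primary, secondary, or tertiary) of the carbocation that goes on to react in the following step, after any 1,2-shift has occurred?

Step 1: The π electrons of the C=C bond attack a proton of HI; Markovnikov addition places the new C–H on the less-substituted alkene carbon, so the positive charge ends up on the more-substituted carbon — a secondary carbocation. The H–I bond breaks heterolytically, releasing I⁻.
No single 1,2-shift to an adjacent carbon would give a more-substituted cation, so no rearrangement occurs.

secondary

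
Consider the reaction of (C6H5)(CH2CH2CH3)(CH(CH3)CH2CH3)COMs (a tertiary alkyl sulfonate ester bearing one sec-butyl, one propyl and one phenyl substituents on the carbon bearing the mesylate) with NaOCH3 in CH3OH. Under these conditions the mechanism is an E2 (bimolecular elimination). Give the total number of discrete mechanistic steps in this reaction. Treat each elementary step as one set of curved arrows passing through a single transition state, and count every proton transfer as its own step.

1

Step 1: In one step, CH3O⁻ pulls off a β-proton, the C–O bond cleaves, and a C=C double bond forms between the α- and β-carbons (E2, anti elimination).
Total: 1 elementary step.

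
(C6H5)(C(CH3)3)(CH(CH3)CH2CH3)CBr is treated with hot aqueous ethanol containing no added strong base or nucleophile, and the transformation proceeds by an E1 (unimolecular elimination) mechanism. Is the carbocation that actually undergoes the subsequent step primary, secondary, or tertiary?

tertiary

Step 1: The C–Br bond breaks with both electrons going to the bromide; Br⁻ leaves and a tertiary carbocation remains.
No single 1,2-shift to an adjacent carbon would give a more-substituted cation, so no rearrangement occurs.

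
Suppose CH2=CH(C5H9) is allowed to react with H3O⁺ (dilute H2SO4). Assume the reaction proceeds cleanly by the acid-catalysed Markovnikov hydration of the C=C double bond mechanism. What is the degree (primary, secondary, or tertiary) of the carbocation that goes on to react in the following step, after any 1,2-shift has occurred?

Step 1: Electrophilic addition begins with the π(C=C) electrons forming a bond to the proton of H3O⁺. Following Markovnikov's rule, the resulting cation is secondary. H2O is released.
Step 2: A hydride (H with its bonding pair) migrates from the adjacent cyclopentyl carbon to the cationic centre — a 1,2-hydride shift — upgrading the secondary cation to a tertiary one.
The cation rearranges from secondary to tertiary via a 1,2-hydride shift from the adjacent cyclopentyl carbon; the tertiary cation is what reacts next.

tertiary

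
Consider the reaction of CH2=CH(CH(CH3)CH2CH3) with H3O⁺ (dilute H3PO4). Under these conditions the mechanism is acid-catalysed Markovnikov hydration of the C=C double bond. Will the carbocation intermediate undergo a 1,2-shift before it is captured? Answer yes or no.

yes

The first-formed carbocation is secondary.
The adjacent sec-butyl carbon already bears 2 other carbon substituents and has a hydrogen to migrate; after a 1,2-hydride shift from that carbon the positive charge sits on a tertiary centre.
Tertiary is more stable than secondary, so the shift occurs.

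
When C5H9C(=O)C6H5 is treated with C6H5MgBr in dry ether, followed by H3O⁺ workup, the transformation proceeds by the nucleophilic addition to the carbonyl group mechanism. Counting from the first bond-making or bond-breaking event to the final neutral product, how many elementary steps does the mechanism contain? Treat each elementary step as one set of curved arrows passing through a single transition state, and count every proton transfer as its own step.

2

Step 1: A lone pair / filled orbital on the carbanion-like carbon of C6H5MgBr attacks the electrophilic carbonyl carbon; the π(C=O) electrons shift onto oxygen, producing a tetrahedral alkoxide intermediate.
Step 2: The alkoxide picks up a proton during H3O⁺ workup to yield an alcohol.
Total: 2 elementary steps.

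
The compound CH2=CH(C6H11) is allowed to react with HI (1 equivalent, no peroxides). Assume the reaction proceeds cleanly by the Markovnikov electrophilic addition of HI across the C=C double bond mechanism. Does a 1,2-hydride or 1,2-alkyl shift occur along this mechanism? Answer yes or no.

yes

The first-formed carbocation is secondary.
The adjacent cyclohexyl carbon already bears 2 other carbon substituents and has a hydrogen to migrate; after a 1,2-hydride shift from that carbon the positive charge sits on a tertiary centre.
Tertiary is more stable than secondary, so the shift occurs.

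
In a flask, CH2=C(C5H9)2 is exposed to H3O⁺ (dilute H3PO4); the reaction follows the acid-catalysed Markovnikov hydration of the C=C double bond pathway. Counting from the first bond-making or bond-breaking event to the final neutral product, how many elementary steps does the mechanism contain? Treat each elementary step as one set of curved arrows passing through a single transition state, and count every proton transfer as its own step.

3

Step 1: Protonation of the alkene by H3O⁺: the π bond acts as the nucleophile and picks up H⁺, giving the more stable (Markovnikov) tertiary carbocation. H2O is released.
(No 1,2-shift: no single shift to an adjacent carbon would give a more stable cation.)
Step 2: Nucleophilic capture of the cation by H2O produces the protonated alcohol (an oxonium ion).
Step 3: H2O removes a proton from the oxonium oxygen, regenerating H3O⁺ and giving the neutral alcohol.
Total: 3 elementary steps.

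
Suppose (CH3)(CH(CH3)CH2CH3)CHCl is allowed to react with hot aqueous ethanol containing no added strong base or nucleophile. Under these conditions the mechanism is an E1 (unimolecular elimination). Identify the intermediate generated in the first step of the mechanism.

secondary carbocation

Step 1: The C–Cl bond breaks with both electrons going to the chloride; Cl⁻ leaves and a secondary carbocation remains.
After step 1 the species present is a secondary carbocation.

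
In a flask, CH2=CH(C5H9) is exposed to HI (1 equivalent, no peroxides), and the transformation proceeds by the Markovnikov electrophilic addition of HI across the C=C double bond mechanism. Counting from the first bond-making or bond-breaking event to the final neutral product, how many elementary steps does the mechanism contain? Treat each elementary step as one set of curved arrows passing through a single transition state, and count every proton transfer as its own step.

3

Step 1: The π electrons of the C=C bond attack a proton of HI; Markovnikov addition places the new C–H on the less-substituted alkene carbon, so the positive charge ends up on the more-substituted carbon — a secondary carbocation. The H–I bond breaks heterolytically, releasing I⁻.
Step 2: Carbocation rearrangement: a 1,2-hydride shift from the adjacent cyclopentyl carbon converts the initially-formed secondary cation into the more stable tertiary cation.
Step 3: Nucleophilic attack by I⁻ on the carbocation completes the addition, giving R–I.
Total: 3 elementary steps.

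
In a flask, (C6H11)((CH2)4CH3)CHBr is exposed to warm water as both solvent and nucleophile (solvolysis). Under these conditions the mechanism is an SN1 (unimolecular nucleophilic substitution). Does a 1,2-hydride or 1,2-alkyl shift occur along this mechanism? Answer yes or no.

yes

The first-formed carbocation is secondary.
The adjacent cyclohexyl carbon already bears 2 other carbon substituents and has a hydrogen to migrate; after a 1,2-hydride shift from that carbon the positive charge sits on a tertiary centre.
Tertiary is more stable than secondary, so the shift occurs.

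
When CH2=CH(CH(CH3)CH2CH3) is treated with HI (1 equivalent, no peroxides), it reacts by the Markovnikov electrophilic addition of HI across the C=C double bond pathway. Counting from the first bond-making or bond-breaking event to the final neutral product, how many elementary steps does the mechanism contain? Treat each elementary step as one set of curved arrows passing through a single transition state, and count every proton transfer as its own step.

3

Step 1: Protonation of the alkene by HI: the π bond acts as the nucleophile and picks up H⁺, giving the more stable (Markovnikov) secondary carbocation. The H–I bond breaks heterolytically, releasing I⁻.
Step 2: A hydride (H with its bonding pair) migrates from the adjacent sec-butyl carbon to the cationic centre — a 1,2-hydride shift — upgrading the secondary cation to a tertiary one.
Step 3: The I⁻ anion donates a lone pair to the carbocation, forming the new C–I σ-bond and giving the neutral alkyl halide.
Total: 3 elementary steps.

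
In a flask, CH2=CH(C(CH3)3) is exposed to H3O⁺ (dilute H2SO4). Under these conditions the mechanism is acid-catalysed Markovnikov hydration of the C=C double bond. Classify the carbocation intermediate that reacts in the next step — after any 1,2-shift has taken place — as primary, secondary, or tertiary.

tertiary

Step 1: Protonation of the alkene by H3O⁺: the π bond acts as the nucleophile and picks up H⁺, giving the more stable (Markovnikov) secondary carbocation. H2O is released.
Step 2: Carbocation rearrangement: a 1,2-methyl shift from the adjacent tert-butyl carbon converts the initially-formed secondary cation into the more stable tertiary cation.
The cation rearranges from secondary to tertiary via a 1,2-methyl shift from the adjacent tert-butyl carbon; the tertiary cation is what reacts next.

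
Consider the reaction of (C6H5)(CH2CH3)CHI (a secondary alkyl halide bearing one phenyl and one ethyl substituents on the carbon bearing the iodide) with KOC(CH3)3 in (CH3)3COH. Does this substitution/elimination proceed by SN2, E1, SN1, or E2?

Conditions: a strong/bulky base with a secondary substrate bearing a β-hydrogen.
These conditions are the textbook signature of the E2 pathway.
A strong (often hindered) base removes a β-H in concert with loss of the leaving group — bimolecular elimination.

E2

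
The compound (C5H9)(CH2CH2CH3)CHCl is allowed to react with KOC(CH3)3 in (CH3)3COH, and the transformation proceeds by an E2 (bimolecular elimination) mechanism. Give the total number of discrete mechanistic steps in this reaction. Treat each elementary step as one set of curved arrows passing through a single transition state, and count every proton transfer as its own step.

Step 1: In one step, (CH3)3CO⁻ pulls off a β-proton, the C–Cl bond cleaves, and a C=C double bond forms between the α- and β-carbons (E2, anti elimination).
Total: 1 elementary step.

1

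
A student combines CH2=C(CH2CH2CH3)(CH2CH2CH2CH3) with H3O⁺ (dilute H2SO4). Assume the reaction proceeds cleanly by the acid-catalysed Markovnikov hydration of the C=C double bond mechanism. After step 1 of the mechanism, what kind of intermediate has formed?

Step 1: Electrophilic addition begins with the π(C=C) electrons forming a bond to the proton of H3O⁺. Following Markovnikov's rule, the resulting cation is tertiary. H2O is released.
After step 1 the species present is a tertiary carbocation.

tertiary carbocation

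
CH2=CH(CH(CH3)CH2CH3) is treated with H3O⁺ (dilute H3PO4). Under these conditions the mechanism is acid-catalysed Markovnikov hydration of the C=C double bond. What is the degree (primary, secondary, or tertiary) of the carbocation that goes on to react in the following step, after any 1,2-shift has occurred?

Step 1: Electrophilic addition begins with the π(C=C) electrons forming a bond to the proton of H3O⁺. Following Markovnikov's rule, the resulting cation is secondary. H2O is released.
Step 2: Carbocation rearrangement: a 1,2-hydride shift from the adjacent sec-butyl carbon converts the initially-formed secondary cation into the more stable tertiary cation.
The cation rearranges from secondary to tertiary via a 1,2-hydride shift from the adjacent sec-butyl carbon; the tertiary cation is what reacts next.

tertiary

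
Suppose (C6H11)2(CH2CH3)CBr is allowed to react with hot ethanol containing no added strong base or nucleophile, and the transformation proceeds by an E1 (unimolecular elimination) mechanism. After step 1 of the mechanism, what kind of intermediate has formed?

tertiary carbocation

Step 1: The C–Br bond breaks with both electrons going to the bromide; Br⁻ leaves and a tertiary carbocation remains.
After step 1 the species present is a tertiary carbocation.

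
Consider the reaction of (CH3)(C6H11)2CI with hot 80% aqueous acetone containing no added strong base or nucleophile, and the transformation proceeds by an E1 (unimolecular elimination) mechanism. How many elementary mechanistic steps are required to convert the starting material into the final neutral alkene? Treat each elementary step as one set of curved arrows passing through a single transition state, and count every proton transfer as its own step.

2

Step 1: Rate-determining heterolysis of the C–I bond gives I⁻ and a tertiary carbocation.
(No 1,2-shift: no single shift to an adjacent carbon would give a more stable cation.)
Step 2: A water molecule (solvent) deprotonates a β-carbon; as the C–H bond breaks, those electrons form the new alkene π bond.
Total: 2 elementary steps.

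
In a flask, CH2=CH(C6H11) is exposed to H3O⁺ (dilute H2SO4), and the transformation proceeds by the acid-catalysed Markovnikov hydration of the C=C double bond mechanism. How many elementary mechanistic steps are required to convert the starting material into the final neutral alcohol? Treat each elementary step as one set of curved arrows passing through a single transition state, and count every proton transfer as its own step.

Step 1: Protonation of the alkene by H3O⁺: the π bond acts as the nucleophile and picks up H⁺, giving the more stable (Markovnikov) secondary carbocation. H2O is released.
Step 2: A 1,2-hydride shift from the adjacent cyclohexyl carbon moves the positive charge from the secondary centre to an adjacent carbon, generating a more stable tertiary carbocation.
Step 3: A lone pair on the oxygen of H2O attacks the carbocation, forming a C–O bond and an oxonium ion (a protonated alcohol).
Step 4: Deprotonation of the oxonium ion by a water molecule delivers the neutral alcohol and regenerates the acid catalyst.
Total: 4 elementary steps.

4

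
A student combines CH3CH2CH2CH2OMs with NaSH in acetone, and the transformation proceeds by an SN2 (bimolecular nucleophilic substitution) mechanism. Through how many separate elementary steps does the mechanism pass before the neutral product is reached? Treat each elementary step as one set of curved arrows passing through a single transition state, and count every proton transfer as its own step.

Step 1: Backside attack by HS⁻ on the carbon bearing the mesylate: the new C–S bond forms as the C–O bond breaks, with Walden inversion at carbon.
Total: 1 elementary step.

1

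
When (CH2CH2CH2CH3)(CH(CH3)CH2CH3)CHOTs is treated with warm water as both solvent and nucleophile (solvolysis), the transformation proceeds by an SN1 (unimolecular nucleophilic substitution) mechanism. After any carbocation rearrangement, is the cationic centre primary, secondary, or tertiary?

tertiary

Step 1: Unassisted departure of TsO⁻ (taking the C–O bonding pair) generates a secondary carbocation.
Step 2: Carbocation rearrangement: a 1,2-hydride shift from the adjacent sec-butyl carbon converts the initially-formed secondary cation into the more stable tertiary cation.
The cation rearranges from secondary to tertiary via a 1,2-hydride shift from the adjacent sec-butyl carbon; the tertiary cation is what reacts next.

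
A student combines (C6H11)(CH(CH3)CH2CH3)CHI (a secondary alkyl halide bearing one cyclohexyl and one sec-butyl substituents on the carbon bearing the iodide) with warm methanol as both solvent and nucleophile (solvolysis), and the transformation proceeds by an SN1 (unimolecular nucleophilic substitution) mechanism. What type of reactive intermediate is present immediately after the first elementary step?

secondary carbocation

Step 1: Ionisation: the C–I σ-bond cleaves heterolytically; both bonding electrons depart with I⁻, leaving a secondary carbocation at the α-carbon.
After step 1 the species present is a secondary carbocation.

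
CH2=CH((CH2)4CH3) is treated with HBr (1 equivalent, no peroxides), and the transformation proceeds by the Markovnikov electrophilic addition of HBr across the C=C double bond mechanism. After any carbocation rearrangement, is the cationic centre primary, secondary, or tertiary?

secondary

Step 1: Protonation of the alkene by HBr: the π bond acts as the nucleophile and picks up H⁺, giving the more stable (Markovnikov) secondary carbocation. The H–Br bond breaks heterolytically, releasing Br⁻.
No single 1,2-shift to an adjacent carbon would give a more-substituted cation, so no rearrangement occurs.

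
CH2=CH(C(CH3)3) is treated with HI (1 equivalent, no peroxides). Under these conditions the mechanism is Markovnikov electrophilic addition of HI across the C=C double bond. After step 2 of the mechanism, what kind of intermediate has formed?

Step 1: The π electrons of the C=C bond attack a proton of HI; Markovnikov addition places the new C–H on the less-substituted alkene carbon, so the positive charge ends up on the more-substituted carbon — a secondary carbocation. The H–I bond breaks heterolytically, releasing I⁻.
Step 2: A 1,2-methyl shift from the adjacent tert-butyl carbon moves the positive charge from the secondary centre to an adjacent carbon, generating a more stable tertiary carbocation.
After step 2 the species present is a tertiary carbocation.

tertiary carbocation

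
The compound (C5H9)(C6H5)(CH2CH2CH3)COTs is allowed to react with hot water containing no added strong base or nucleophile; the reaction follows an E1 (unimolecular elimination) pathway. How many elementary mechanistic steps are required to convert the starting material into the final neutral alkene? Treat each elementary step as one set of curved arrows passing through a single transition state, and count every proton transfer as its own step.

Step 1: The C–O bond breaks with both electrons going to the tosylate; TsO⁻ leaves and a tertiary carbocation remains.
(No 1,2-shift: no single shift to an adjacent carbon would give a more stable cation.)
Step 2: A weak base (a water molecule from the solvent) removes a proton from a carbon adjacent to the cationic centre; the electrons of that C–H bond become the new π(C=C) bond, giving the alkene.
Total: 2 elementary steps.

2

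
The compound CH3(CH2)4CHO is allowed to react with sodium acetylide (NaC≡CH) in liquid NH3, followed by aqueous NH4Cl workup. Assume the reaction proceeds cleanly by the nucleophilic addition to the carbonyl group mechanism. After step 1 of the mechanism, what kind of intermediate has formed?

Step 1: Nucleophilic addition: HC≡C⁻ adds to the carbonyl carbon, pushing the π(C=O) electron pair onto oxygen and giving a tetrahedral alkoxide.
After step 1 the species present is a tetrahedral alkoxide intermediate.

tetrahedral alkoxide intermediate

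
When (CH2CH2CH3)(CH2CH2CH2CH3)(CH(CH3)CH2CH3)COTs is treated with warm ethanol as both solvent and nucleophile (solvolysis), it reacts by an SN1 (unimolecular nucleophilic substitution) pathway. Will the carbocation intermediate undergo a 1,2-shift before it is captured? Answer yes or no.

no

The first-formed carbocation is tertiary.
No single 1,2-shift to an adjacent carbon would produce a more-substituted cation than the one already present, so no rearrangement occurs.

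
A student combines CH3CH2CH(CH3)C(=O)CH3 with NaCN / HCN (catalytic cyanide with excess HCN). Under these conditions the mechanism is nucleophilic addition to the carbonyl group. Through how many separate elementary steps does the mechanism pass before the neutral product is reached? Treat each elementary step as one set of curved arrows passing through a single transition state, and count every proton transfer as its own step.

Step 1: A lone pair / filled orbital on CN⁻ attacks the electrophilic carbonyl carbon; the π(C=O) electrons shift onto oxygen, producing a tetrahedral alkoxide intermediate.
Step 2: The alkoxide oxygen removes a proton from HCN present in the mixture, giving a cyanohydrin and regenerating CN⁻.
Total: 2 elementary steps.

2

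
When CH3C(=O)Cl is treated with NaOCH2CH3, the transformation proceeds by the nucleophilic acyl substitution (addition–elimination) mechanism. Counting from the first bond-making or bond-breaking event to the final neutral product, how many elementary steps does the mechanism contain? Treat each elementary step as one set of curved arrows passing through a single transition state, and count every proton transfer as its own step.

2

Step 1: CH3CH2O⁻ adds to the carbonyl carbon; the C=O π electrons shift onto oxygen and a tetrahedral alkoxide intermediate forms.
Step 2: An oxygen lone pair re-forms the C=O π bond as the C–Cl σ-bond breaks; Cl⁻ is expelled.
Total: 2 elementary steps.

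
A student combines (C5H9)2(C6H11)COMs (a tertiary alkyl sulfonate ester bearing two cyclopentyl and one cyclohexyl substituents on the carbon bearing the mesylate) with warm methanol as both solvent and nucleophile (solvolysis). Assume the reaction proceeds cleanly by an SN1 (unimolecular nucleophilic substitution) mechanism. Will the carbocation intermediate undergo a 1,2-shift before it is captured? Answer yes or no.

no

The first-formed carbocation is tertiary.
No single 1,2-shift to an adjacent carbon would produce a more-substituted cation than the one already present, so no rearrangement occurs.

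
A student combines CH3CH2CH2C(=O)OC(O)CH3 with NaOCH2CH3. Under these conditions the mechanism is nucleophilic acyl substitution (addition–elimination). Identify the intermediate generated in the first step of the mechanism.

tetrahedral intermediate

Step 1: A lone pair on the O of CH3CH2O⁻ attacks the electrophilic acyl carbon; the π(C=O) electrons move onto oxygen, giving a tetrahedral intermediate.
After step 1 the species present is a tetrahedral intermediate.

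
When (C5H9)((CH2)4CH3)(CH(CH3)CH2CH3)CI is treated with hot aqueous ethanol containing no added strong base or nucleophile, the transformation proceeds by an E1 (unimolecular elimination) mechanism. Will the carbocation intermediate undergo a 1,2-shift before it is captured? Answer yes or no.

no

The first-formed carbocation is tertiary.
No single 1,2-shift to an adjacent carbon would produce a more-substituted cation than the one already present, so no rearrangement occurs.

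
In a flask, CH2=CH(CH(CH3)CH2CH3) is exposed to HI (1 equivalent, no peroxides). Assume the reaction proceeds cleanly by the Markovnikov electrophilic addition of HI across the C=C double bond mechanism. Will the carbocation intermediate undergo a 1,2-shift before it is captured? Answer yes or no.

yes

The first-formed carbocation is secondary.
The adjacent sec-butyl carbon already bears 2 other carbon substituents and has a hydrogen to migrate; after a 1,2-hydride shift from that carbon the positive charge sits on a tertiary centre.
Tertiary is more stable than secondary, so the shift occurs.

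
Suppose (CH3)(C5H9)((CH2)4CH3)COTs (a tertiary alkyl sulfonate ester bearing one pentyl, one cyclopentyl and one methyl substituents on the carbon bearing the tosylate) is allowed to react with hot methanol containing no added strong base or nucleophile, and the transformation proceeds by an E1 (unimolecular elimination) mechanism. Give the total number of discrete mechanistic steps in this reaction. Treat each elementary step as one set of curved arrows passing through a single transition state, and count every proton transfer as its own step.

Step 1: Rate-determining heterolysis of the C–O bond gives TsO⁻ and a tertiary carbocation.
(No 1,2-shift: no single shift to an adjacent carbon would give a more stable cation.)
Step 2: Loss of a β-proton to a methanol molecule of the solvent: the C–H bonding pair collapses toward the cationic carbon to form the C=C π bond, yielding the alkene.
Total: 2 elementary steps.

2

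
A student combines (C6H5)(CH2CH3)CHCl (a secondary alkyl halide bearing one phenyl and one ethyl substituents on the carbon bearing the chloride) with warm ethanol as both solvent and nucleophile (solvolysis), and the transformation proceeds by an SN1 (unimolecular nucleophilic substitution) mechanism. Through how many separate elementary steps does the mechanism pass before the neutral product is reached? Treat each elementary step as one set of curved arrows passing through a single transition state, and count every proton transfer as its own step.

Step 1: Unassisted departure of Cl⁻ (taking the C–Cl bonding pair) generates a secondary carbocation.
(No 1,2-shift: no single shift to an adjacent carbon would give a more stable cation.)
Step 2: Nucleophilic capture: the oxygen of CH3CH2OH bonds to the cationic carbon, producing an oxonium-ion intermediate.
Step 3: Deprotonation of the oxonium oxygen by solvent ethanol yields the neutral ether.
Total: 3 elementary steps.

3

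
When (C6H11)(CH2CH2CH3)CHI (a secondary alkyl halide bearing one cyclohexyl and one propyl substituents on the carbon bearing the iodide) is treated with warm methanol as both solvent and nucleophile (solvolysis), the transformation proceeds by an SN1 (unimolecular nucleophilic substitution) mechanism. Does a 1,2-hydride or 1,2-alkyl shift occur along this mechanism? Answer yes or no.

The first-formed carbocation is secondary.
The adjacent cyclohexyl carbon already bears 2 other carbon substituents and has a hydrogen to migrate; after a 1,2-hydride shift from that carbon the positive charge sits on a tertiary centre.
Tertiary is more stable than secondary, so the shift occurs.

yes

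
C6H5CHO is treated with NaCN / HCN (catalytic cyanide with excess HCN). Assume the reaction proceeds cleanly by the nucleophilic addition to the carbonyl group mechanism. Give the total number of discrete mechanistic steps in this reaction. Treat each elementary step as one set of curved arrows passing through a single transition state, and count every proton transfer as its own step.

Step 1: CN⁻ attacks the sp² carbonyl carbon; the C=O π bond breaks and the electrons end up as a lone pair on the alkoxide oxygen of the tetrahedral intermediate.
Step 2: The alkoxide is protonated in situ by undissociated HCN, yielding a cyanohydrin; the CN⁻ so formed carries on the cycle.
Total: 2 elementary steps.

2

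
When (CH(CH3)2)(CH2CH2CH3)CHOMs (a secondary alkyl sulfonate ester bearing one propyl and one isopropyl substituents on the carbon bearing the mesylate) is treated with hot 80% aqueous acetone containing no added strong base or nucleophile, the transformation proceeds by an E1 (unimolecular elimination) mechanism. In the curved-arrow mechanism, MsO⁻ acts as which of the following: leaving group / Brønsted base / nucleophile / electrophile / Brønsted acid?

leaving group

Step 1: The C–O bond breaks with both electrons going to the mesylate; MsO⁻ leaves and a secondary carbocation remains.
MsO⁻ departs with both electrons of the breaking σ-bond — that is the definition of a leaving group.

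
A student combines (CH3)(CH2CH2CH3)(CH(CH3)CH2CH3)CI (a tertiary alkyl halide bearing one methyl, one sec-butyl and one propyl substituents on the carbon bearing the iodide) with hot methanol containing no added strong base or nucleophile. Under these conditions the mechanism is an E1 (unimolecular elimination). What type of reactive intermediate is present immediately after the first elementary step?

Step 1: Ionisation: the C–I σ-bond cleaves heterolytically; both bonding electrons depart with I⁻, leaving a tertiary carbocation at the α-carbon.
After step 1 the species present is a tertiary carbocation.

tertiary carbocation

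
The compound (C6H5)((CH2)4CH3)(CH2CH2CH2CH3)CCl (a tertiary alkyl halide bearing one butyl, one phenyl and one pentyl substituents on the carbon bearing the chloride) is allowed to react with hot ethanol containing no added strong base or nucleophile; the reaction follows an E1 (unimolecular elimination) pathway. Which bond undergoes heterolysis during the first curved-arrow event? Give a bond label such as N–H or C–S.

C–Cl

Step 1: Unassisted departure of Cl⁻ (taking the C–Cl bonding pair) generates a tertiary carbocation.
The bond broken in this step is the C–Cl bond.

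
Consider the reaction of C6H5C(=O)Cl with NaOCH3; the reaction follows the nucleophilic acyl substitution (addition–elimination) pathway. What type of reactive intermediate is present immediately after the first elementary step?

tetrahedral intermediate

Step 1: Nucleophilic addition of CH3O⁻ to the acyl carbon breaks the π(C=O) bond and yields a tetrahedral, anionic intermediate.
After step 1 the species present is a tetrahedral intermediate.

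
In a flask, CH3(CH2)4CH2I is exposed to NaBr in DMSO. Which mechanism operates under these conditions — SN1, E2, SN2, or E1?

SN2

Conditions: a primary substrate with a strong nucleophile in the polar aprotic solvent DMSO.
These conditions are the textbook signature of the SN2 pathway.
An unhindered substrate with a strong nucleophile in a polar aprotic solvent favours one-step backside displacement.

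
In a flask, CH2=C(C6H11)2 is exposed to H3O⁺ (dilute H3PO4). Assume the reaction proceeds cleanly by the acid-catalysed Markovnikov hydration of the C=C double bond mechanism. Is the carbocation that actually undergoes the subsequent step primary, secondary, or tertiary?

Step 1: Electrophilic addition begins with the π(C=C) electrons forming a bond to the proton of H3O⁺. Following Markovnikov's rule, the resulting cation is tertiary. H2O is released.
No single 1,2-shift to an adjacent carbon would give a more-substituted cation, so no rearrangement occurs.

tertiary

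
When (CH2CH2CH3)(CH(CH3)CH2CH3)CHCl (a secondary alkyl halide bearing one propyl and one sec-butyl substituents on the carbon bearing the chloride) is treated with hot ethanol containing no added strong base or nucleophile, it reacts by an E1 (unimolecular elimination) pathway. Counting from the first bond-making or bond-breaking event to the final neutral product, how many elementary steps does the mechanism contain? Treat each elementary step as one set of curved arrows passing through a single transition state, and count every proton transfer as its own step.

Step 1: The C–Cl bond breaks with both electrons going to the chloride; Cl⁻ leaves and a secondary carbocation remains.
Step 2: Carbocation rearrangement: a 1,2-hydride shift from the adjacent sec-butyl carbon converts the initially-formed secondary cation into the more stable tertiary cation.
Step 3: An ethanol molecule (solvent) deprotonates a β-carbon; as the C–H bond breaks, those electrons form the new alkene π bond.
Total: 3 elementary steps.

3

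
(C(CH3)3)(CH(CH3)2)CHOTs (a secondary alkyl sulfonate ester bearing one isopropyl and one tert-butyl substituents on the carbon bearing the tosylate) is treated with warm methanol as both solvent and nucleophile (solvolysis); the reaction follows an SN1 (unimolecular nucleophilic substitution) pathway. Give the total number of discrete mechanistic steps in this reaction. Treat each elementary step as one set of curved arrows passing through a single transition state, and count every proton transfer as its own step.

Step 1: Ionisation: the C–O σ-bond cleaves heterolytically; both bonding electrons depart with TsO⁻, leaving a secondary carbocation at the α-carbon.
Step 2: A 1,2-hydride shift from the adjacent isopropyl carbon moves the positive charge from the secondary centre to an adjacent carbon, generating a more stable tertiary carbocation.
Step 3: Nucleophilic capture: the oxygen of CH3OH bonds to the cationic carbon, producing an oxonium-ion intermediate.
Step 4: A second solvent molecule removes the proton on oxygen, giving the neutral ether product.
Total: 4 elementary steps.

4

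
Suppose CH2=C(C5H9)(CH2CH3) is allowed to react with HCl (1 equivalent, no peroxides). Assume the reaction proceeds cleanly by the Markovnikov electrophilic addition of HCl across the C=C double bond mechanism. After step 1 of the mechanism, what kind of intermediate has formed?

tertiary carbocation

Step 1: Electrophilic addition begins with the π(C=C) electrons forming a bond to the proton of HCl. Following Markovnikov's rule, the resulting cation is tertiary. The H–Cl bond breaks heterolytically, releasing Cl⁻.
After step 1 the species present is a tertiary carbocation.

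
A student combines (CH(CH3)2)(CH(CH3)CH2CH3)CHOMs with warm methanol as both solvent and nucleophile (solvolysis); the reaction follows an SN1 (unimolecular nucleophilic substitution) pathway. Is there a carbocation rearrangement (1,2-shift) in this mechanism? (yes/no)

The first-formed carbocation is secondary.
The adjacent sec-butyl carbon already bears 2 other carbon substituents and has a hydrogen to migrate; after a 1,2-hydride shift from that carbon the positive charge sits on a tertiary centre.
Tertiary is more stable than secondary, so the shift occurs.

yes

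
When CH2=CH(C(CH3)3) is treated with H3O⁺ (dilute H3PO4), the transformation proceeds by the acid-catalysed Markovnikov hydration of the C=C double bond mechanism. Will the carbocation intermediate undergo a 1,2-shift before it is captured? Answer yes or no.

yes

The first-formed carbocation is secondary.
The adjacent tert-butyl carbon has no hydrogen but bears methyl groups; migration of one methyl with its bonding pair (a 1,2-methyl shift) places the charge on a tertiary centre.
Tertiary is more stable than secondary, so the shift occurs.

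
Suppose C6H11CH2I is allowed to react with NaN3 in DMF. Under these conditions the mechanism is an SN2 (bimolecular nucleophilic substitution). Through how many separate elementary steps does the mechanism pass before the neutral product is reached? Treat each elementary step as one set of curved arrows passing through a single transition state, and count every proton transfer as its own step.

Step 1: The azide nucleophile donates a lone pair from N to the α-carbon in a backside attack; simultaneously the C–I σ-bond breaks and both of its electrons leave with I⁻. One concerted step with inversion of configuration.
Total: 1 elementary step.

1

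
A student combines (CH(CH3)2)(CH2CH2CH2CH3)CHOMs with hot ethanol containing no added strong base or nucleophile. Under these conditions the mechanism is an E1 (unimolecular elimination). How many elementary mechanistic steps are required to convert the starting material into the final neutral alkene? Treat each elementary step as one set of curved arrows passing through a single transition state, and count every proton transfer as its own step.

Step 1: Ionisation: the C–O σ-bond cleaves heterolytically; both bonding electrons depart with MsO⁻, leaving a secondary carbocation at the α-carbon.
Step 2: A 1,2-hydride shift from the adjacent isopropyl carbon moves the positive charge from the secondary centre to an adjacent carbon, generating a more stable tertiary carbocation.
Step 3: A weak base (an ethanol molecule from the solvent) removes a proton from a carbon adjacent to the cationic centre; the electrons of that C–H bond become the new π(C=C) bond, giving the alkene.
Total: 3 elementary steps.

3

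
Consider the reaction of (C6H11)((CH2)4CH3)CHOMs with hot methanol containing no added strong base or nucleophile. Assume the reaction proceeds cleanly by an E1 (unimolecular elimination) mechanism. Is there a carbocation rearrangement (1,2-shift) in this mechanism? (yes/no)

yes

The first-formed carbocation is secondary.
The adjacent cyclohexyl carbon already bears 2 other carbon substituents and has a hydrogen to migrate; after a 1,2-hydride shift from that carbon the positive charge sits on a tertiary centre.
Tertiary is more stable than secondary, so the shift occurs.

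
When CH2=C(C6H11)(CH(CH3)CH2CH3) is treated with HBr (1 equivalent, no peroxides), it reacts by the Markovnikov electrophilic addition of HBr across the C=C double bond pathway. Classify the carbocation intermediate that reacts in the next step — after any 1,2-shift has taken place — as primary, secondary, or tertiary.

Step 1: Electrophilic addition begins with the π(C=C) electrons forming a bond to the proton of HBr. Following Markovnikov's rule, the resulting cation is tertiary. The H–Br bond breaks heterolytically, releasing Br⁻.
No single 1,2-shift to an adjacent carbon would give a more-substituted cation, so no rearrangement occurs.

tertiary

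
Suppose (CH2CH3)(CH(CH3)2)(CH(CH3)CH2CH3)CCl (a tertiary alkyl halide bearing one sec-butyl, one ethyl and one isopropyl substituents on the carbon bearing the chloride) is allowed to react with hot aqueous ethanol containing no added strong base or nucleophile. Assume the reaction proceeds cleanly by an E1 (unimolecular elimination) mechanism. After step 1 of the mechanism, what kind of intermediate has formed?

tertiary carbocation

Step 1: The C–Cl bond breaks with both electrons going to the chloride; Cl⁻ leaves and a tertiary carbocation remains.
After step 1 the species present is a tertiary carbocation.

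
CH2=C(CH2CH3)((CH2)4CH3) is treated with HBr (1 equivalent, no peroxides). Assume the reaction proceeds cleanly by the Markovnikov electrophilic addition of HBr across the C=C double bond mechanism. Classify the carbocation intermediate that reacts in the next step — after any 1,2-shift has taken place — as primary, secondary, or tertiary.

tertiary

Step 1: Electrophilic addition begins with the π(C=C) electrons forming a bond to the proton of HBr. Following Markovnikov's rule, the resulting cation is tertiary. The H–Br bond breaks heterolytically, releasing Br⁻.
No single 1,2-shift to an adjacent carbon would give a more-substituted cation, so no rearrangement occurs.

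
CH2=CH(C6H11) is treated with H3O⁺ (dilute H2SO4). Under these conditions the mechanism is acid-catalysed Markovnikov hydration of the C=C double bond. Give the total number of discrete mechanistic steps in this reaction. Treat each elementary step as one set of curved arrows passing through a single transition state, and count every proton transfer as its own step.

4

Step 1: Electrophilic addition begins with the π(C=C) electrons forming a bond to the proton of H3O⁺. Following Markovnikov's rule, the resulting cation is secondary. H2O is released.
Step 2: Carbocation rearrangement: a 1,2-hydride shift from the adjacent cyclohexyl carbon converts the initially-formed secondary cation into the more stable tertiary cation.
Step 3: A lone pair on the oxygen of H2O attacks the carbocation, forming a C–O bond and an oxonium ion (a protonated alcohol).
Step 4: Proton transfer from the O–H of the oxonium ion to H2O completes the catalytic cycle and yields the alcohol.
Total: 4 elementary steps.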